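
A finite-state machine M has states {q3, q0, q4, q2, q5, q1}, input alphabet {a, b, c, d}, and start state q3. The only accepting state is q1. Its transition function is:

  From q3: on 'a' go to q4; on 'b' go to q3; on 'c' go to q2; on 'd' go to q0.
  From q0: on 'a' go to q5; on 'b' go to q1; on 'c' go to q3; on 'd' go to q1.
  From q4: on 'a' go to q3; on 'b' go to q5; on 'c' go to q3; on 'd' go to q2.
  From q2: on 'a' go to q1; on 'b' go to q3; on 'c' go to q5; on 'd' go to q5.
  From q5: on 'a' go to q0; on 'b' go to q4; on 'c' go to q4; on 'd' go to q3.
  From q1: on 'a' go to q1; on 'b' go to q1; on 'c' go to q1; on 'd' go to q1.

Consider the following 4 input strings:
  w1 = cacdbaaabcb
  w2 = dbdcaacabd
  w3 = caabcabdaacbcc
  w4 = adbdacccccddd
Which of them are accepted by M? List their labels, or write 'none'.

w1, w2, w3

w1: Trace: q3 -c-> q2 -a-> q1 -c-> q1 -d-> q1 -b-> q1 -a-> q1 -a-> q1 -a-> q1 -b-> q1 -c-> q1 -b-> q1  → end q1, accepted
w2: Trace: q3 -d-> q0 -b-> q1 -d-> q1 -c-> q1 -a-> q1 -a-> q1 -c-> q1 -a-> q1 -b-> q1 -d-> q1  → end q1, accepted
w3: Trace: q3 -c-> q2 -a-> q1 -a-> q1 -b-> q1 -c-> q1 -a-> q1 -b-> q1 -d-> q1 -a-> q1 -a-> q1 -c-> q1 -b-> q1 -c-> q1 -c-> q1  → end q1, accepted
w4: Trace: q3 -a-> q4 -d-> q2 -b-> q3 -d-> q0 -a-> q5 -c-> q4 -c-> q3 -c-> q2 -c-> q5 -c-> q4 -d-> q2 -d-> q5 -d-> q3  → end q3, rejected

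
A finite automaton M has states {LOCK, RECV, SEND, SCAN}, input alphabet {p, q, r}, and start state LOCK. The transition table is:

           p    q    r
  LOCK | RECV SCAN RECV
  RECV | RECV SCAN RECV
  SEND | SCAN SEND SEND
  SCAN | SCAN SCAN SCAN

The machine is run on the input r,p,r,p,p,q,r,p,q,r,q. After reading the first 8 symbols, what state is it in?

start at LOCK
read 'r': LOCK → RECV
read 'p': RECV → RECV
read 'r': RECV → RECV
read 'p': RECV → RECV
read 'p': RECV → RECV
read 'q': RECV → SCAN
read 'r': SCAN → SCAN
read 'p': SCAN → SCAN
After 8 symbols: SCAN.

SCAN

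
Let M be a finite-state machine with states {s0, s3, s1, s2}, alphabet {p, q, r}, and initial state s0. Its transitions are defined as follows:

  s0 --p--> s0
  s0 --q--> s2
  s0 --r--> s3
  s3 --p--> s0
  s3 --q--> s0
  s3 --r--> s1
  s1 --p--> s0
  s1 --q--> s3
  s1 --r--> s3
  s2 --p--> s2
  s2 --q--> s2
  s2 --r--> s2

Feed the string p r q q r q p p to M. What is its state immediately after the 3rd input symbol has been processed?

s0

start at s0
read 'p': s0 → s0
read 'r': s0 → s3
read 'q': s3 → s0
After 3 symbols: s0.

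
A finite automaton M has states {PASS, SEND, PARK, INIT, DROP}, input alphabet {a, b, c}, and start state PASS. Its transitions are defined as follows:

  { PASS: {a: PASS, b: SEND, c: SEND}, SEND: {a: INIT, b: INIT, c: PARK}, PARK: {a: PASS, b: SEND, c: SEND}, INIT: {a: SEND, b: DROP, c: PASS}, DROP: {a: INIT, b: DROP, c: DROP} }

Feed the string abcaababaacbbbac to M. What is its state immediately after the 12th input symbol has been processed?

PASS → PASS → SEND → PARK → PASS → PASS → SEND → INIT → DROP → INIT → SEND → PARK → SEND
After 12 symbols: SEND.

SEND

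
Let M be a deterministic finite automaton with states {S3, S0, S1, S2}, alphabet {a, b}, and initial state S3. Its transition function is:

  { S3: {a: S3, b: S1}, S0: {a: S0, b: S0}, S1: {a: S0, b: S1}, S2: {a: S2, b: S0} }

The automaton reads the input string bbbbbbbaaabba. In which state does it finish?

start at S3
read 'b': S3 → S1
read 'b': S1 → S1
read 'b': S1 → S1
read 'b': S1 → S1
read 'b': S1 → S1
read 'b': S1 → S1
read 'b': S1 → S1
read 'a': S1 → S0
read 'a': S0 → S0
read 'a': S0 → S0
read 'b': S0 → S0
read 'b': S0 → S0
read 'a': S0 → S0

S0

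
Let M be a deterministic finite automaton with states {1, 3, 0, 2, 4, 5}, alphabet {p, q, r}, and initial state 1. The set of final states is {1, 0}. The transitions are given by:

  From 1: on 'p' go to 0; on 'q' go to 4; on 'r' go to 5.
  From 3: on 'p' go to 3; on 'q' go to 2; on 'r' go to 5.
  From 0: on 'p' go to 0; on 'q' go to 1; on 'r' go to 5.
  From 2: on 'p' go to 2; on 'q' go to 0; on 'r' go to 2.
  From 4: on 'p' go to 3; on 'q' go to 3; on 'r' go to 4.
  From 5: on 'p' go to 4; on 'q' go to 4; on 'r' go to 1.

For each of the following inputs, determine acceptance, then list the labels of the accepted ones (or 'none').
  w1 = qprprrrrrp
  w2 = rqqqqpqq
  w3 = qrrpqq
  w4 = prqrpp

w1: Trace: 1 -q-> 4 -p-> 3 -r-> 5 -p-> 4 -r-> 4 -r-> 4 -r-> 4 -r-> 4 -r-> 4 -p-> 3  → end 3, rejected
w2: Trace: 1 -r-> 5 -q-> 4 -q-> 3 -q-> 2 -q-> 0 -p-> 0 -q-> 1 -q-> 4  → end 4, rejected
w3: Trace: 1 -q-> 4 -r-> 4 -r-> 4 -p-> 3 -q-> 2 -q-> 0  → end 0, accepted
w4: Trace: 1 -p-> 0 -r-> 5 -q-> 4 -r-> 4 -p-> 3 -p-> 3  → end 3, rejected

w3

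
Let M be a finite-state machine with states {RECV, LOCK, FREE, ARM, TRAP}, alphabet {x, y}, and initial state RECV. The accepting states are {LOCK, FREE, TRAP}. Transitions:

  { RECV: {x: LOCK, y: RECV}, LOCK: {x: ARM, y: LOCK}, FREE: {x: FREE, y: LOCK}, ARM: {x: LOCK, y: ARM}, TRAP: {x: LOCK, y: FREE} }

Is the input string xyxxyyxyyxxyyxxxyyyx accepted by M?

RECV → LOCK → LOCK → ARM → LOCK → LOCK → LOCK → ARM → ARM → ARM → LOCK → ARM → ARM → ARM → LOCK → ARM → LOCK → LOCK → LOCK → LOCK → ARM
End state ARM is not accepting.

No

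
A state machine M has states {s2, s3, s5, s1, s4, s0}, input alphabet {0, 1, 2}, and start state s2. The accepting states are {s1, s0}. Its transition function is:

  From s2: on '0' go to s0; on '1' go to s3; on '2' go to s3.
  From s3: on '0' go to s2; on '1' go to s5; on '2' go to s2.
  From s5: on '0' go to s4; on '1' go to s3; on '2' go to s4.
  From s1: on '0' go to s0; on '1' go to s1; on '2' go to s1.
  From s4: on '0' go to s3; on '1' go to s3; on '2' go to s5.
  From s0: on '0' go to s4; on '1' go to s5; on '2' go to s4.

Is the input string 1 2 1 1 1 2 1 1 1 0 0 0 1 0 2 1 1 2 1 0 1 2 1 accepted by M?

start at s2
read '1': s2 → s3
read '2': s3 → s2
read '1': s2 → s3
read '1': s3 → s5
read '1': s5 → s3
read '2': s3 → s2
read '1': s2 → s3
read '1': s3 → s5
read '1': s5 → s3
read '0': s3 → s2
read '0': s2 → s0
read '0': s0 → s4
read '1': s4 → s3
read '0': s3 → s2
read '2': s2 → s3
read '1': s3 → s5
read '1': s5 → s3
read '2': s3 → s2
read '1': s2 → s3
read '0': s3 → s2
read '1': s2 → s3
read '2': s3 → s2
read '1': s2 → s3
End state s3 is not accepting.

No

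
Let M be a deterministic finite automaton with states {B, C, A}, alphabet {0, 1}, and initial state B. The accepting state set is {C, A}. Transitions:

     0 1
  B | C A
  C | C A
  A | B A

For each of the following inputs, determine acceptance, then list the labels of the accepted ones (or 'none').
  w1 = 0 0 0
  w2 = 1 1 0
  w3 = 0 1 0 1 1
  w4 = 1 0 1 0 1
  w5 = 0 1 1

w1, w3, w4, w5

w1:
  start at B
  read '0': B → C
  read '0': C → C
  read '0': C → C
  end C, accepted
w2:
  start at B
  read '1': B → A
  read '1': A → A
  read '0': A → B
  end B, rejected
w3:
  start at B
  read '0': B → C
  read '1': C → A
  read '0': A → B
  read '1': B → A
  read '1': A → A
  end A, accepted
w4:
  start at B
  read '1': B → A
  read '0': A → B
  read '1': B → A
  read '0': A → B
  read '1': B → A
  end A, accepted
w5:
  start at B
  read '0': B → C
  read '1': C → A
  read '1': A → A
  end A, accepted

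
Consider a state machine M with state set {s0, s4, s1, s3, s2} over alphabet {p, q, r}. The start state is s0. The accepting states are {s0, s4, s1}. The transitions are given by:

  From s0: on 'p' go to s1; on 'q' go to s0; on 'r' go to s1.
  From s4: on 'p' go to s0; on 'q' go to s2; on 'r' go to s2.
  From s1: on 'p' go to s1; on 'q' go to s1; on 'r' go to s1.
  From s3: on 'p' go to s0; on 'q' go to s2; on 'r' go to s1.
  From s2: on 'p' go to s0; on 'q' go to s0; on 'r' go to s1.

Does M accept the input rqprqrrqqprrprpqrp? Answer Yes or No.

Yes

start at s0
read 'r': s0 → s1
read 'q': s1 → s1
read 'p': s1 → s1
read 'r': s1 → s1
read 'q': s1 → s1
read 'r': s1 → s1
read 'r': s1 → s1
read 'q': s1 → s1
read 'q': s1 → s1
read 'p': s1 → s1
read 'r': s1 → s1
read 'r': s1 → s1
read 'p': s1 → s1
read 'r': s1 → s1
read 'p': s1 → s1
read 'q': s1 → s1
read 'r': s1 → s1
read 'p': s1 → s1
End state s1 is accepting.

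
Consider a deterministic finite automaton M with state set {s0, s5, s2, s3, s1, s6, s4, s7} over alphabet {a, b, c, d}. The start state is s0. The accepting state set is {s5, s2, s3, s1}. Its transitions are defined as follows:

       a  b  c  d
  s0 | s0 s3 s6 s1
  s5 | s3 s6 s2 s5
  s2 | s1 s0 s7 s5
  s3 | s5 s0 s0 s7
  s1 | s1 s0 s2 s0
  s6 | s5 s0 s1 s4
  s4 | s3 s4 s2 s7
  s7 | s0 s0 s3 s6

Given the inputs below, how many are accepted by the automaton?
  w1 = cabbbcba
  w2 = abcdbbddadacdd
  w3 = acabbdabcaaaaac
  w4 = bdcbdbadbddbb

w1:
  start at s0
  read 'c': s0 → s6
  read 'a': s6 → s5
  read 'b': s5 → s6
  read 'b': s6 → s0
  read 'b': s0 → s3
  read 'c': s3 → s0
  read 'b': s0 → s3
  read 'a': s3 → s5
  end s5, accepted
w2:
  start at s0
  read 'a': s0 → s0
  read 'b': s0 → s3
  read 'c': s3 → s0
  read 'd': s0 → s1
  read 'b': s1 → s0
  read 'b': s0 → s3
  read 'd': s3 → s7
  read 'd': s7 → s6
  read 'a': s6 → s5
  read 'd': s5 → s5
  read 'a': s5 → s3
  read 'c': s3 → s0
  read 'd': s0 → s1
  read 'd': s1 → s0
  end s0, rejected
w3:
  start at s0
  read 'a': s0 → s0
  read 'c': s0 → s6
  read 'a': s6 → s5
  read 'b': s5 → s6
  read 'b': s6 → s0
  read 'd': s0 → s1
  read 'a': s1 → s1
  read 'b': s1 → s0
  read 'c': s0 → s6
  read 'a': s6 → s5
  read 'a': s5 → s3
  read 'a': s3 → s5
  read 'a': s5 → s3
  read 'a': s3 → s5
  read 'c': s5 → s2
  end s2, accepted
w4:
  start at s0
  read 'b': s0 → s3
  read 'd': s3 → s7
  read 'c': s7 → s3
  read 'b': s3 → s0
  read 'd': s0 → s1
  read 'b': s1 → s0
  read 'a': s0 → s0
  read 'd': s0 → s1
  read 'b': s1 → s0
  read 'd': s0 → s1
  read 'd': s1 → s0
  read 'b': s0 → s3
  read 'b': s3 → s0
  end s0, rejected

2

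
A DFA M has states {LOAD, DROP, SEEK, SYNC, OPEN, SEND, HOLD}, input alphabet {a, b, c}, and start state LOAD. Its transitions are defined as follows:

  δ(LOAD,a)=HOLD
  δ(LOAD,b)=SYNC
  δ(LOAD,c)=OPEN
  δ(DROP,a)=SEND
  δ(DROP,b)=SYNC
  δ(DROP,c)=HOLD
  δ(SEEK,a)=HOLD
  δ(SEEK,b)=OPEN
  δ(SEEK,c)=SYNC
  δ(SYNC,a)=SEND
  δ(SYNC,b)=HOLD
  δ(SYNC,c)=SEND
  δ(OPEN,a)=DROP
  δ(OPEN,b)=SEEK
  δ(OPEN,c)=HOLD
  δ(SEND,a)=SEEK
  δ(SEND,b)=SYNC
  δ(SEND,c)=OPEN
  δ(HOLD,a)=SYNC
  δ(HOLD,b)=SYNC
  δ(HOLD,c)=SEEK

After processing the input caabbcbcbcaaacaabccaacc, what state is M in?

HOLD

start at LOAD
read 'c': LOAD → OPEN
read 'a': OPEN → DROP
read 'a': DROP → SEND
read 'b': SEND → SYNC
read 'b': SYNC → HOLD
read 'c': HOLD → SEEK
read 'b': SEEK → OPEN
read 'c': OPEN → HOLD
read 'b': HOLD → SYNC
read 'c': SYNC → SEND
read 'a': SEND → SEEK
read 'a': SEEK → HOLD
read 'a': HOLD → SYNC
read 'c': SYNC → SEND
read 'a': SEND → SEEK
read 'a': SEEK → HOLD
read 'b': HOLD → SYNC
read 'c': SYNC → SEND
read 'c': SEND → OPEN
read 'a': OPEN → DROP
read 'a': DROP → SEND
read 'c': SEND → OPEN
read 'c': OPEN → HOLD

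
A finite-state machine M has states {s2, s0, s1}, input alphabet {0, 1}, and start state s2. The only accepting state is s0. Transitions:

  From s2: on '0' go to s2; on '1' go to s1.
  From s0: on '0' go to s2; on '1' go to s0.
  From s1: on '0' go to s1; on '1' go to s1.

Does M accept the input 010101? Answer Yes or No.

No

start at s2
read '0': s2 → s2
read '1': s2 → s1
read '0': s1 → s1
read '1': s1 → s1
read '0': s1 → s1
read '1': s1 → s1
End state s1 is not accepting.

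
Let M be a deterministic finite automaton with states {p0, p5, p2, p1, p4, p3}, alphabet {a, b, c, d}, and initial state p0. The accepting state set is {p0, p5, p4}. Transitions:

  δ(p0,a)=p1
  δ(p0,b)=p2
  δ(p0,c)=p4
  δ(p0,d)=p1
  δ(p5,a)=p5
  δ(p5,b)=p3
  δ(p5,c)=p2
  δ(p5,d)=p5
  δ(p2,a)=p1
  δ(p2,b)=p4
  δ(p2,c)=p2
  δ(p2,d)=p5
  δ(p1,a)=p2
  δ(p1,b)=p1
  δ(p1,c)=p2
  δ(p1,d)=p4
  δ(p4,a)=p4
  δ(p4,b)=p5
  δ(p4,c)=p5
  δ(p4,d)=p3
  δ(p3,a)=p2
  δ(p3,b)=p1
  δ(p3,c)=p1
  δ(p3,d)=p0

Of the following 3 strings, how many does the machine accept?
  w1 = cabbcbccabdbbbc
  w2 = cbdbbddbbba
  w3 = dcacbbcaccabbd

1

w1: p0 → p4 → p4 → p5 → p3 → p1 → p1 → p2 → p2 → p1 → p1 → p4 → p5 → p3 → p1 → p2  → end p2, rejected
w2: p0 → p4 → p5 → p5 → p3 → p1 → p4 → p3 → p1 → p1 → p1 → p2  → end p2, rejected
w3: p0 → p1 → p2 → p1 → p2 → p4 → p5 → p2 → p1 → p2 → p2 → p1 → p1 → p1 → p4  → end p4, accepted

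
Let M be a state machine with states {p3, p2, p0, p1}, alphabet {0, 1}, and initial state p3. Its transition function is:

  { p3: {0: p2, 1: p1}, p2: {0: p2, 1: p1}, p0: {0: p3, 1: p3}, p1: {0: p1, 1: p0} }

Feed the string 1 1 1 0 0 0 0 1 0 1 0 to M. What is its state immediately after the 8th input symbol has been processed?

p1

Trace: p3 -1-> p1 -1-> p0 -1-> p3 -0-> p2 -0-> p2 -0-> p2 -0-> p2 -1-> p1
After 8 symbols: p1.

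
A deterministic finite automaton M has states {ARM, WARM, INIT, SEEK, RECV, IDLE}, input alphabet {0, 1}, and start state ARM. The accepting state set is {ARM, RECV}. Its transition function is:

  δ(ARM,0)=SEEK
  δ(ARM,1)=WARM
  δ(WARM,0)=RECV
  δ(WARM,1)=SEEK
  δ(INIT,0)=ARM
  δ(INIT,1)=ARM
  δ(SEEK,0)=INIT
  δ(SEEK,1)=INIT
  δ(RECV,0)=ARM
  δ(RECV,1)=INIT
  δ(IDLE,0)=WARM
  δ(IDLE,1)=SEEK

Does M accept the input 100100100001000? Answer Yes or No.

Yes

ARM → WARM → RECV → ARM → WARM → RECV → ARM → WARM → RECV → ARM → SEEK → INIT → ARM → SEEK → INIT → ARM
End state ARM is accepting.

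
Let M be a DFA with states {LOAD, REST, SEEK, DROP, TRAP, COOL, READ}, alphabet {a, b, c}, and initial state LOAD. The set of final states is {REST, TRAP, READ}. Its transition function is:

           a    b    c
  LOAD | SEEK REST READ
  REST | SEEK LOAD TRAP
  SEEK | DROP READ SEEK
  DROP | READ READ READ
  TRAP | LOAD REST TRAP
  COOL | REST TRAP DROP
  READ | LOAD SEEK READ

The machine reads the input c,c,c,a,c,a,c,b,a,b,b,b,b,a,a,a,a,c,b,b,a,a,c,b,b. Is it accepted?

Trace: LOAD -c-> READ -c-> READ -c-> READ -a-> LOAD -c-> READ -a-> LOAD -c-> READ -b-> SEEK -a-> DROP -b-> READ -b-> SEEK -b-> READ -b-> SEEK -a-> DROP -a-> READ -a-> LOAD -a-> SEEK -c-> SEEK -b-> READ -b-> SEEK -a-> DROP -a-> READ -c-> READ -b-> SEEK -b-> READ
End state READ is accepting.

Yes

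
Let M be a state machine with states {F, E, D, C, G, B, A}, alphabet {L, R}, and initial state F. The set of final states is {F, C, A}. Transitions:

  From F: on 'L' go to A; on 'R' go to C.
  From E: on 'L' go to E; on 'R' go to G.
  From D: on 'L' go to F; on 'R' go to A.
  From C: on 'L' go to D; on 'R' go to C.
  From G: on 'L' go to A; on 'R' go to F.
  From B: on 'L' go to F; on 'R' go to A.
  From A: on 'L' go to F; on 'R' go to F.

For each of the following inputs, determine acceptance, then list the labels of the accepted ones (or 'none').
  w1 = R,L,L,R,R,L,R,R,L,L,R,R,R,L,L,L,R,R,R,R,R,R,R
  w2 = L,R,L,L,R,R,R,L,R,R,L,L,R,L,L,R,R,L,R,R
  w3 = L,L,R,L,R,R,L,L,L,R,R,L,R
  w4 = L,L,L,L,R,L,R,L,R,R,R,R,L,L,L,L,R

w1, w2, w3, w4

w1:
  start at F
  read 'R': F → C
  read 'L': C → D
  read 'L': D → F
  read 'R': F → C
  read 'R': C → C
  read 'L': C → D
  read 'R': D → A
  read 'R': A → F
  read 'L': F → A
  read 'L': A → F
  read 'R': F → C
  read 'R': C → C
  read 'R': C → C
  read 'L': C → D
  read 'L': D → F
  read 'L': F → A
  read 'R': A → F
  read 'R': F → C
  read 'R': C → C
  read 'R': C → C
  read 'R': C → C
  read 'R': C → C
  read 'R': C → C
  end C, accepted
w2:
  start at F
  read 'L': F → A
  read 'R': A → F
  read 'L': F → A
  read 'L': A → F
  read 'R': F → C
  read 'R': C → C
  read 'R': C → C
  read 'L': C → D
  read 'R': D → A
  read 'R': A → F
  read 'L': F → A
  read 'L': A → F
  read 'R': F → C
  read 'L': C → D
  read 'L': D → F
  read 'R': F → C
  read 'R': C → C
  read 'L': C → D
  read 'R': D → A
  read 'R': A → F
  end F, accepted
w3:
  start at F
  read 'L': F → A
  read 'L': A → F
  read 'R': F → C
  read 'L': C → D
  read 'R': D → A
  read 'R': A → F
  read 'L': F → A
  read 'L': A → F
  read 'L': F → A
  read 'R': A → F
  read 'R': F → C
  read 'L': C → D
  read 'R': D → A
  end A, accepted
w4:
  start at F
  read 'L': F → A
  read 'L': A → F
  read 'L': F → A
  read 'L': A → F
  read 'R': F → C
  read 'L': C → D
  read 'R': D → A
  read 'L': A → F
  read 'R': F → C
  read 'R': C → C
  read 'R': C → C
  read 'R': C → C
  read 'L': C → D
  read 'L': D → F
  read 'L': F → A
  read 'L': A → F
  read 'R': F → C
  end C, accepted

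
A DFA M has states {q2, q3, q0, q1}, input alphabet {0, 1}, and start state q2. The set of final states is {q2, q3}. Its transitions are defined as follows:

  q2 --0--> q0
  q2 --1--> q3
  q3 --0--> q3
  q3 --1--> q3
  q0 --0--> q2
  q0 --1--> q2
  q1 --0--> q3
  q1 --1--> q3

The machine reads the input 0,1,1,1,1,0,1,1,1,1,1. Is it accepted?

Yes

q2 → q0 → q2 → q3 → q3 → q3 → q3 → q3 → q3 → q3 → q3 → q3
End state q3 is accepting.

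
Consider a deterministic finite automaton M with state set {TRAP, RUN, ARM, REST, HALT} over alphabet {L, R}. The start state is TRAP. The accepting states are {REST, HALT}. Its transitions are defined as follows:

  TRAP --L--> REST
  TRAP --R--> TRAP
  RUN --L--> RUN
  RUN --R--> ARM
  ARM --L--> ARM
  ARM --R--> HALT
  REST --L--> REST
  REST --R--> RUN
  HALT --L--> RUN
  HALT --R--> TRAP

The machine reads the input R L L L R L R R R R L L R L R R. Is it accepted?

Yes

Trace: TRAP -R-> TRAP -L-> REST -L-> REST -L-> REST -R-> RUN -L-> RUN -R-> ARM -R-> HALT -R-> TRAP -R-> TRAP -L-> REST -L-> REST -R-> RUN -L-> RUN -R-> ARM -R-> HALT
End state HALT is accepting.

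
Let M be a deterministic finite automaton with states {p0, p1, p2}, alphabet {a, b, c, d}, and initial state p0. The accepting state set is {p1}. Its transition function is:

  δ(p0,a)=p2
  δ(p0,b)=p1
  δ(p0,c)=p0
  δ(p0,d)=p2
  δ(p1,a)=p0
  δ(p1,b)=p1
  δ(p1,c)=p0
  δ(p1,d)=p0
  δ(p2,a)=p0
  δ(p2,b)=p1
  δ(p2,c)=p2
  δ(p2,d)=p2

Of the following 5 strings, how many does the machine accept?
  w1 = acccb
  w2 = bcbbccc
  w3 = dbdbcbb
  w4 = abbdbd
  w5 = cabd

w1: p0 → p2 → p2 → p2 → p2 → p1  → end p1, accepted
w2: p0 → p1 → p0 → p1 → p1 → p0 → p0 → p0  → end p0, rejected
w3: p0 → p2 → p1 → p0 → p1 → p0 → p1 → p1  → end p1, accepted
w4: p0 → p2 → p1 → p1 → p0 → p1 → p0  → end p0, rejected
w5: p0 → p0 → p2 → p1 → p0  → end p0, rejected

2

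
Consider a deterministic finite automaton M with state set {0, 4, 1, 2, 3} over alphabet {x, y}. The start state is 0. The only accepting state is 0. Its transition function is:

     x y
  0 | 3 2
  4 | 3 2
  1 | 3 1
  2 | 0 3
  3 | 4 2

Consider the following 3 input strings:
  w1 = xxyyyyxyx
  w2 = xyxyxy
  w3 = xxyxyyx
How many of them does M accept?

w1: Trace: 0 -x-> 3 -x-> 4 -y-> 2 -y-> 3 -y-> 2 -y-> 3 -x-> 4 -y-> 2 -x-> 0  → end 0, accepted
w2: Trace: 0 -x-> 3 -y-> 2 -x-> 0 -y-> 2 -x-> 0 -y-> 2  → end 2, rejected
w3: Trace: 0 -x-> 3 -x-> 4 -y-> 2 -x-> 0 -y-> 2 -y-> 3 -x-> 4  → end 4, rejected

1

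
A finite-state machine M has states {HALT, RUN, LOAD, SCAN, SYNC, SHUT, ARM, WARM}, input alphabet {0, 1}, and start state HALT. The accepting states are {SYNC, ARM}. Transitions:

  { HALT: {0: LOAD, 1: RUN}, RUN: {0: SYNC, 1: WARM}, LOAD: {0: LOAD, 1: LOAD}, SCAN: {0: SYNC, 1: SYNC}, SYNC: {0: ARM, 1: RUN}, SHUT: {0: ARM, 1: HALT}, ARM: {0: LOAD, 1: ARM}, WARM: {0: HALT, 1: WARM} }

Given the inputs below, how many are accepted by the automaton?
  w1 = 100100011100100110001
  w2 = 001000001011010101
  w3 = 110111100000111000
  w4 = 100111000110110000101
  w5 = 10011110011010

w1: Trace: HALT -1-> RUN -0-> SYNC -0-> ARM -1-> ARM -0-> LOAD -0-> LOAD -0-> LOAD -1-> LOAD -1-> LOAD -1-> LOAD -0-> LOAD -0-> LOAD -1-> LOAD -0-> LOAD -0-> LOAD -1-> LOAD -1-> LOAD -0-> LOAD -0-> LOAD -0-> LOAD -1-> LOAD  → end LOAD, rejected
w2: Trace: HALT -0-> LOAD -0-> LOAD -1-> LOAD -0-> LOAD -0-> LOAD -0-> LOAD -0-> LOAD -0-> LOAD -1-> LOAD -0-> LOAD -1-> LOAD -1-> LOAD -0-> LOAD -1-> LOAD -0-> LOAD -1-> LOAD -0-> LOAD -1-> LOAD  → end LOAD, rejected
w3: Trace: HALT -1-> RUN -1-> WARM -0-> HALT -1-> RUN -1-> WARM -1-> WARM -1-> WARM -0-> HALT -0-> LOAD -0-> LOAD -0-> LOAD -0-> LOAD -1-> LOAD -1-> LOAD -1-> LOAD -0-> LOAD -0-> LOAD -0-> LOAD  → end LOAD, rejected
w4: Trace: HALT -1-> RUN -0-> SYNC -0-> ARM -1-> ARM -1-> ARM -1-> ARM -0-> LOAD -0-> LOAD -0-> LOAD -1-> LOAD -1-> LOAD -0-> LOAD -1-> LOAD -1-> LOAD -0-> LOAD -0-> LOAD -0-> LOAD -0-> LOAD -1-> LOAD -0-> LOAD -1-> LOAD  → end LOAD, rejected
w5: Trace: HALT -1-> RUN -0-> SYNC -0-> ARM -1-> ARM -1-> ARM -1-> ARM -1-> ARM -0-> LOAD -0-> LOAD -1-> LOAD -1-> LOAD -0-> LOAD -1-> LOAD -0-> LOAD  → end LOAD, rejected

0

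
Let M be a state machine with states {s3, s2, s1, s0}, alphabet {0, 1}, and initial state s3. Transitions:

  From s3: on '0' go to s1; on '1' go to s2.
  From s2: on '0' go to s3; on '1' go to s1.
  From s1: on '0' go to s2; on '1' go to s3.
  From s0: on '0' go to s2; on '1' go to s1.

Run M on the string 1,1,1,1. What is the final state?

start at s3
read '1': s3 → s2
read '1': s2 → s1
read '1': s1 → s3
read '1': s3 → s2

s2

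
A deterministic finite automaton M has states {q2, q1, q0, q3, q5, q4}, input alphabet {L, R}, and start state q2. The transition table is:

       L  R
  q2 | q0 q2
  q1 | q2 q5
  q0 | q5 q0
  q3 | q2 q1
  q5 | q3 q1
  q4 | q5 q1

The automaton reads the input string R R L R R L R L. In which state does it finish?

Trace: q2 -R-> q2 -R-> q2 -L-> q0 -R-> q0 -R-> q0 -L-> q5 -R-> q1 -L-> q2

q2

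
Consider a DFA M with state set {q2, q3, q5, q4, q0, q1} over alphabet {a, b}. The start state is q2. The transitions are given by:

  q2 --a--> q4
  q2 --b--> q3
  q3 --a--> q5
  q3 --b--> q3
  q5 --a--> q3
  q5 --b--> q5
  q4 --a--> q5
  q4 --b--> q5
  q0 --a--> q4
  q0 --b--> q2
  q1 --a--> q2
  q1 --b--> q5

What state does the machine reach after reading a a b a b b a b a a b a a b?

Trace: q2 -a-> q4 -a-> q5 -b-> q5 -a-> q3 -b-> q3 -b-> q3 -a-> q5 -b-> q5 -a-> q3 -a-> q5 -b-> q5 -a-> q3 -a-> q5 -b-> q5

q5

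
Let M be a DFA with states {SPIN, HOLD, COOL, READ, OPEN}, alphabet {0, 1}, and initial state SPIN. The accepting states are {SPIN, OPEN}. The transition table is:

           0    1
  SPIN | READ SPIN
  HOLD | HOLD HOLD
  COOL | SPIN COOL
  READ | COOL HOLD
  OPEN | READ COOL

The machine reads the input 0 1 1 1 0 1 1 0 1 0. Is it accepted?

No

Trace: SPIN -0-> READ -1-> HOLD -1-> HOLD -1-> HOLD -0-> HOLD -1-> HOLD -1-> HOLD -0-> HOLD -1-> HOLD -0-> HOLD
End state HOLD is not accepting.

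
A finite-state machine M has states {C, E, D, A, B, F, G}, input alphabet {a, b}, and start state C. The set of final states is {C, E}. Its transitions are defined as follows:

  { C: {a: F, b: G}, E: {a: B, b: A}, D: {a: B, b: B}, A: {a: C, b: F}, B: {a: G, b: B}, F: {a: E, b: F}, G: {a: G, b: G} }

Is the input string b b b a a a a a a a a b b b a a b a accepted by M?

No

Trace: C -b-> G -b-> G -b-> G -a-> G -a-> G -a-> G -a-> G -a-> G -a-> G -a-> G -a-> G -b-> G -b-> G -b-> G -a-> G -a-> G -b-> G -a-> G
End state G is not accepting.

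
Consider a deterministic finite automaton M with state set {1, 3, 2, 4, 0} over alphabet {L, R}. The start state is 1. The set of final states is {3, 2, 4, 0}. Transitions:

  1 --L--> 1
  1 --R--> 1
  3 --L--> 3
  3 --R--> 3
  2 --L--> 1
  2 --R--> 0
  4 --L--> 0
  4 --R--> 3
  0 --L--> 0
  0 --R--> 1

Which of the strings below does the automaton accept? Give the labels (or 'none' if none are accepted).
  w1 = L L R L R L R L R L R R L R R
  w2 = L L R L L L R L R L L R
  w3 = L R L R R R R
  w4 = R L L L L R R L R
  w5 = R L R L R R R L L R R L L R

none

w1: Trace: 1 -L-> 1 -L-> 1 -R-> 1 -L-> 1 -R-> 1 -L-> 1 -R-> 1 -L-> 1 -R-> 1 -L-> 1 -R-> 1 -R-> 1 -L-> 1 -R-> 1 -R-> 1  → end 1, rejected
w2: Trace: 1 -L-> 1 -L-> 1 -R-> 1 -L-> 1 -L-> 1 -L-> 1 -R-> 1 -L-> 1 -R-> 1 -L-> 1 -L-> 1 -R-> 1  → end 1, rejected
w3: Trace: 1 -L-> 1 -R-> 1 -L-> 1 -R-> 1 -R-> 1 -R-> 1 -R-> 1  → end 1, rejected
w4: Trace: 1 -R-> 1 -L-> 1 -L-> 1 -L-> 1 -L-> 1 -R-> 1 -R-> 1 -L-> 1 -R-> 1  → end 1, rejected
w5: Trace: 1 -R-> 1 -L-> 1 -R-> 1 -L-> 1 -R-> 1 -R-> 1 -R-> 1 -L-> 1 -L-> 1 -R-> 1 -R-> 1 -L-> 1 -L-> 1 -R-> 1  → end 1, rejected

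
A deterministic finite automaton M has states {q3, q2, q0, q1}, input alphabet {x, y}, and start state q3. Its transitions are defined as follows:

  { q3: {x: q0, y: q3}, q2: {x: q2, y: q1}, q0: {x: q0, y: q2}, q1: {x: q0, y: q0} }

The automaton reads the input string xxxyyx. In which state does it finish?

start at q3
read 'x': q3 → q0
read 'x': q0 → q0
read 'x': q0 → q0
read 'y': q0 → q2
read 'y': q2 → q1
read 'x': q1 → q0

q0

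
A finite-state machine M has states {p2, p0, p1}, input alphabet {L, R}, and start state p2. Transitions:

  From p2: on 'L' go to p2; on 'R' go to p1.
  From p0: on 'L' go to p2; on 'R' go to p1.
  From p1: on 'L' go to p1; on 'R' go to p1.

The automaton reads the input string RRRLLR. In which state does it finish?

p2 → p1 → p1 → p1 → p1 → p1 → p1

p1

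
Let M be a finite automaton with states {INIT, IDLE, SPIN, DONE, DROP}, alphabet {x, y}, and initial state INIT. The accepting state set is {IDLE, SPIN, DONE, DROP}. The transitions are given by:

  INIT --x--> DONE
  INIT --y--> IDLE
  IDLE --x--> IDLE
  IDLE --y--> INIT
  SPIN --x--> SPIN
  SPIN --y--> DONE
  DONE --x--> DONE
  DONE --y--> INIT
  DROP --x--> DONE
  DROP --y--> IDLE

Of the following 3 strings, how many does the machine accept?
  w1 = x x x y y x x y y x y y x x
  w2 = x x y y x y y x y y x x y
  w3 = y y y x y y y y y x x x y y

2

w1: Trace: INIT -x-> DONE -x-> DONE -x-> DONE -y-> INIT -y-> IDLE -x-> IDLE -x-> IDLE -y-> INIT -y-> IDLE -x-> IDLE -y-> INIT -y-> IDLE -x-> IDLE -x-> IDLE  → end IDLE, accepted
w2: Trace: INIT -x-> DONE -x-> DONE -y-> INIT -y-> IDLE -x-> IDLE -y-> INIT -y-> IDLE -x-> IDLE -y-> INIT -y-> IDLE -x-> IDLE -x-> IDLE -y-> INIT  → end INIT, rejected
w3: Trace: INIT -y-> IDLE -y-> INIT -y-> IDLE -x-> IDLE -y-> INIT -y-> IDLE -y-> INIT -y-> IDLE -y-> INIT -x-> DONE -x-> DONE -x-> DONE -y-> INIT -y-> IDLE  → end IDLE, accepted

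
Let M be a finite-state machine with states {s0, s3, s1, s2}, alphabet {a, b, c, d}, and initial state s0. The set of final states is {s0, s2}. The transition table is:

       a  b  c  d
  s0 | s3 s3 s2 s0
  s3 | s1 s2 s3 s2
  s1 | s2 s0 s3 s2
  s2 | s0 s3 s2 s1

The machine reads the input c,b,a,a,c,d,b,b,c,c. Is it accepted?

s0 → s2 → s3 → s1 → s2 → s2 → s1 → s0 → s3 → s3 → s3
End state s3 is not accepting.

No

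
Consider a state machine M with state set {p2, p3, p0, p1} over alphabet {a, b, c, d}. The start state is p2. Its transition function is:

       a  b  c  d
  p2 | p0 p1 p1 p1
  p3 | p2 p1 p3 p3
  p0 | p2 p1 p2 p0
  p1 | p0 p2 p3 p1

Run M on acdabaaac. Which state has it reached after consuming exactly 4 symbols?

p0

Trace: p2 -a-> p0 -c-> p2 -d-> p1 -a-> p0
After 4 symbols: p0.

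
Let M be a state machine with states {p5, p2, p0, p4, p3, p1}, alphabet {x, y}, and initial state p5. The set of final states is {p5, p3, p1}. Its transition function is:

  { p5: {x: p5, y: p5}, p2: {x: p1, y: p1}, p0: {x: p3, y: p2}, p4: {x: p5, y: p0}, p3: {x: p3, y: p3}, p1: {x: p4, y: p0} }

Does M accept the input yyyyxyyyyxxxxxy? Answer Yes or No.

Yes

Trace: p5 -y-> p5 -y-> p5 -y-> p5 -y-> p5 -x-> p5 -y-> p5 -y-> p5 -y-> p5 -y-> p5 -x-> p5 -x-> p5 -x-> p5 -x-> p5 -x-> p5 -y-> p5
End state p5 is accepting.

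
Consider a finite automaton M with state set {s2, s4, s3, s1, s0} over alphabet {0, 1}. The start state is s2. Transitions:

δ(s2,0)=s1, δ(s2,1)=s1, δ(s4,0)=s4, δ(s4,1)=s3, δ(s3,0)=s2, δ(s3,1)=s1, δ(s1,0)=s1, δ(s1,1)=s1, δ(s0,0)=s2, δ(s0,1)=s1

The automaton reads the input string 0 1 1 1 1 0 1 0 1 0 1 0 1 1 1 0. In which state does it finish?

s2 → s1 → s1 → s1 → s1 → s1 → s1 → s1 → s1 → s1 → s1 → s1 → s1 → s1 → s1 → s1 → s1

s1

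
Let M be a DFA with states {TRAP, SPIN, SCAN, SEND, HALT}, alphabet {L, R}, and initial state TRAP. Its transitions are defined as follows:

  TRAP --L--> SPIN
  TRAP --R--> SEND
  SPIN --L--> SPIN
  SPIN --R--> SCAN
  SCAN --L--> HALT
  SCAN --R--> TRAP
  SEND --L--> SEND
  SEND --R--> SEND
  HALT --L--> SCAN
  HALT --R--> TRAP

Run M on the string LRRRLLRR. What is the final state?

SEND

Trace: TRAP -L-> SPIN -R-> SCAN -R-> TRAP -R-> SEND -L-> SEND -L-> SEND -R-> SEND -R-> SEND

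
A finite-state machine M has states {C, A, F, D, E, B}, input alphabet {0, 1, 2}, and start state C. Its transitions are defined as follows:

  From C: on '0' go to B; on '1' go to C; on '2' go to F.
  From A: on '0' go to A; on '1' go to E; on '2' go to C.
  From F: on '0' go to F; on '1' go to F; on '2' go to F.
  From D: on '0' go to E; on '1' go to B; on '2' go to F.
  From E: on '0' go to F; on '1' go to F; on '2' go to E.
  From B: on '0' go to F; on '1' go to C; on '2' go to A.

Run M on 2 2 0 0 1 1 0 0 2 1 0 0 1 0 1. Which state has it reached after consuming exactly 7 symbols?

C → F → F → F → F → F → F → F
After 7 symbols: F.

F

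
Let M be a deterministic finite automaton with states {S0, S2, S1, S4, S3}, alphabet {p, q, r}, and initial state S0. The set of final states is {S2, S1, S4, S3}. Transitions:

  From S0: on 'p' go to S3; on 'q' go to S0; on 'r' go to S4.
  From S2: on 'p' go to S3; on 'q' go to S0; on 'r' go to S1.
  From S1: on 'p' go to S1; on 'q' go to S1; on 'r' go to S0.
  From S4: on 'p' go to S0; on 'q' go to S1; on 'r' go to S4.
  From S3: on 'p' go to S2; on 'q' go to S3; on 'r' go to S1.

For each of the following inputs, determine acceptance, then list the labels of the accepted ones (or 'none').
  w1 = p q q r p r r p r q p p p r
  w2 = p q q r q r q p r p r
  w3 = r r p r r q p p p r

none

w1: Trace: S0 -p-> S3 -q-> S3 -q-> S3 -r-> S1 -p-> S1 -r-> S0 -r-> S4 -p-> S0 -r-> S4 -q-> S1 -p-> S1 -p-> S1 -p-> S1 -r-> S0  → end S0, rejected
w2: Trace: S0 -p-> S3 -q-> S3 -q-> S3 -r-> S1 -q-> S1 -r-> S0 -q-> S0 -p-> S3 -r-> S1 -p-> S1 -r-> S0  → end S0, rejected
w3: Trace: S0 -r-> S4 -r-> S4 -p-> S0 -r-> S4 -r-> S4 -q-> S1 -p-> S1 -p-> S1 -p-> S1 -r-> S0  → end S0, rejected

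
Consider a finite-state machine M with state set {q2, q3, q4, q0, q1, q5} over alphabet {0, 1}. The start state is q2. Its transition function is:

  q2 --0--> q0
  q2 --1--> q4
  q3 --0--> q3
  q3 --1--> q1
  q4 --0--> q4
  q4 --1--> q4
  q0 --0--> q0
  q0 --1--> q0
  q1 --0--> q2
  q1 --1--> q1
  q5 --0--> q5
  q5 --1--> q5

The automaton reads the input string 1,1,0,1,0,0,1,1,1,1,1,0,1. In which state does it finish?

q4

start at q2
read '1': q2 → q4
read '1': q4 → q4
read '0': q4 → q4
read '1': q4 → q4
read '0': q4 → q4
read '0': q4 → q4
read '1': q4 → q4
read '1': q4 → q4
read '1': q4 → q4
read '1': q4 → q4
read '1': q4 → q4
read '0': q4 → q4
read '1': q4 → q4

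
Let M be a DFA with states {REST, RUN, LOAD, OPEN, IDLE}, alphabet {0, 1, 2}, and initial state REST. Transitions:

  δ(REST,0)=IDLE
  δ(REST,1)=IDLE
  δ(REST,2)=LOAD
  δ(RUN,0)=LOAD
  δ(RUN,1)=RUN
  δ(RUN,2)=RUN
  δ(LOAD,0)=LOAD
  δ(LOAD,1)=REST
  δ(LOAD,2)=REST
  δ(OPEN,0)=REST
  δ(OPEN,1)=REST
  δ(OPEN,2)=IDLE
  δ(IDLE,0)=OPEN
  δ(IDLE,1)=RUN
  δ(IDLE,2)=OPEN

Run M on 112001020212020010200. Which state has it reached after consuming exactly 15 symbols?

IDLE

Trace: REST -1-> IDLE -1-> RUN -2-> RUN -0-> LOAD -0-> LOAD -1-> REST -0-> IDLE -2-> OPEN -0-> REST -2-> LOAD -1-> REST -2-> LOAD -0-> LOAD -2-> REST -0-> IDLE
After 15 symbols: IDLE.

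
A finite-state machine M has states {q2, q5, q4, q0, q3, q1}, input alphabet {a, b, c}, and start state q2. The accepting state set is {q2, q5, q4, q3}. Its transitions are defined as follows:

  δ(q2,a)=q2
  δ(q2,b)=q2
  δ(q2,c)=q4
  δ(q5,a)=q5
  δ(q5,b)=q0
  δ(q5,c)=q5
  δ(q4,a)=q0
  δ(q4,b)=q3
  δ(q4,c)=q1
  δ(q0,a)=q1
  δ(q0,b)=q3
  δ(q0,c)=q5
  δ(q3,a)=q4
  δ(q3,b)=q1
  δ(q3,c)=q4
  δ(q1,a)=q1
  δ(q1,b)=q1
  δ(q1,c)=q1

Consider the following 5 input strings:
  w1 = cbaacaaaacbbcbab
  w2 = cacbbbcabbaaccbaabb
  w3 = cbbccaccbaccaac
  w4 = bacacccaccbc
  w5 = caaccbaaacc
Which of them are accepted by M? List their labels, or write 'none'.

w1: Trace: q2 -c-> q4 -b-> q3 -a-> q4 -a-> q0 -c-> q5 -a-> q5 -a-> q5 -a-> q5 -a-> q5 -c-> q5 -b-> q0 -b-> q3 -c-> q4 -b-> q3 -a-> q4 -b-> q3  → end q3, accepted
w2: Trace: q2 -c-> q4 -a-> q0 -c-> q5 -b-> q0 -b-> q3 -b-> q1 -c-> q1 -a-> q1 -b-> q1 -b-> q1 -a-> q1 -a-> q1 -c-> q1 -c-> q1 -b-> q1 -a-> q1 -a-> q1 -b-> q1 -b-> q1  → end q1, rejected
w3: Trace: q2 -c-> q4 -b-> q3 -b-> q1 -c-> q1 -c-> q1 -a-> q1 -c-> q1 -c-> q1 -b-> q1 -a-> q1 -c-> q1 -c-> q1 -a-> q1 -a-> q1 -c-> q1  → end q1, rejected
w4: Trace: q2 -b-> q2 -a-> q2 -c-> q4 -a-> q0 -c-> q5 -c-> q5 -c-> q5 -a-> q5 -c-> q5 -c-> q5 -b-> q0 -c-> q5  → end q5, accepted
w5: Trace: q2 -c-> q4 -a-> q0 -a-> q1 -c-> q1 -c-> q1 -b-> q1 -a-> q1 -a-> q1 -a-> q1 -c-> q1 -c-> q1  → end q1, rejected

w1, w4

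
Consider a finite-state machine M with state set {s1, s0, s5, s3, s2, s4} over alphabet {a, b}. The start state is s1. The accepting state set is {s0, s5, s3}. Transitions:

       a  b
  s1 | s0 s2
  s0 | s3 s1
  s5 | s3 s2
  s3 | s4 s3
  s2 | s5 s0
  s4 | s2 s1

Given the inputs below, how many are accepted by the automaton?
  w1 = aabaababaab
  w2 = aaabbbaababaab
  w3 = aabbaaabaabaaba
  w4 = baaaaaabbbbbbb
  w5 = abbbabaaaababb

4

w1: s1 → s0 → s3 → s3 → s4 → s2 → s0 → s3 → s3 → s4 → s2 → s0  → end s0, accepted
w2: s1 → s0 → s3 → s4 → s1 → s2 → s0 → s3 → s4 → s1 → s0 → s1 → s0 → s3 → s3  → end s3, accepted
w3: s1 → s0 → s3 → s3 → s3 → s4 → s2 → s5 → s2 → s5 → s3 → s3 → s4 → s2 → s0 → s3  → end s3, accepted
w4: s1 → s2 → s5 → s3 → s4 → s2 → s5 → s3 → s3 → s3 → s3 → s3 → s3 → s3 → s3  → end s3, accepted
w5: s1 → s0 → s1 → s2 → s0 → s3 → s3 → s4 → s2 → s5 → s3 → s3 → s4 → s1 → s2  → end s2, rejected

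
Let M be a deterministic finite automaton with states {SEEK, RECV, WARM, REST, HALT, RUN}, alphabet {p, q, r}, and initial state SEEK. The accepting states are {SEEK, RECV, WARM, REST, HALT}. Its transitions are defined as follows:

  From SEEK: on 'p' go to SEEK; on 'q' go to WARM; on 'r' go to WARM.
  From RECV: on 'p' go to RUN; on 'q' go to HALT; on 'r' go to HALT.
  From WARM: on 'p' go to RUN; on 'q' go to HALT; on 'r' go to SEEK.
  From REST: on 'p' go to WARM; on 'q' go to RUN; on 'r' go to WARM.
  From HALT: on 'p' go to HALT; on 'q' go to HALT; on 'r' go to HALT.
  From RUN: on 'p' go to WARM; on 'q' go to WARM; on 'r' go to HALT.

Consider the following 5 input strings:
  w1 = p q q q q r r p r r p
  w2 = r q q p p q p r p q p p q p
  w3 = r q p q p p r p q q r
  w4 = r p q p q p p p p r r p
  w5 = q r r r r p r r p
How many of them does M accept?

w1:
  start at SEEK
  read 'p': SEEK → SEEK
  read 'q': SEEK → WARM
  read 'q': WARM → HALT
  read 'q': HALT → HALT
  read 'q': HALT → HALT
  read 'r': HALT → HALT
  read 'r': HALT → HALT
  read 'p': HALT → HALT
  read 'r': HALT → HALT
  read 'r': HALT → HALT
  read 'p': HALT → HALT
  end HALT, accepted
w2:
  start at SEEK
  read 'r': SEEK → WARM
  read 'q': WARM → HALT
  read 'q': HALT → HALT
  read 'p': HALT → HALT
  read 'p': HALT → HALT
  read 'q': HALT → HALT
  read 'p': HALT → HALT
  read 'r': HALT → HALT
  read 'p': HALT → HALT
  read 'q': HALT → HALT
  read 'p': HALT → HALT
  read 'p': HALT → HALT
  read 'q': HALT → HALT
  read 'p': HALT → HALT
  end HALT, accepted
w3:
  start at SEEK
  read 'r': SEEK → WARM
  read 'q': WARM → HALT
  read 'p': HALT → HALT
  read 'q': HALT → HALT
  read 'p': HALT → HALT
  read 'p': HALT → HALT
  read 'r': HALT → HALT
  read 'p': HALT → HALT
  read 'q': HALT → HALT
  read 'q': HALT → HALT
  read 'r': HALT → HALT
  end HALT, accepted
w4:
  start at SEEK
  read 'r': SEEK → WARM
  read 'p': WARM → RUN
  read 'q': RUN → WARM
  read 'p': WARM → RUN
  read 'q': RUN → WARM
  read 'p': WARM → RUN
  read 'p': RUN → WARM
  read 'p': WARM → RUN
  read 'p': RUN → WARM
  read 'r': WARM → SEEK
  read 'r': SEEK → WARM
  read 'p': WARM → RUN
  end RUN, rejected
w5:
  start at SEEK
  read 'q': SEEK → WARM
  read 'r': WARM → SEEK
  read 'r': SEEK → WARM
  read 'r': WARM → SEEK
  read 'r': SEEK → WARM
  read 'p': WARM → RUN
  read 'r': RUN → HALT
  read 'r': HALT → HALT
  read 'p': HALT → HALT
  end HALT, accepted

4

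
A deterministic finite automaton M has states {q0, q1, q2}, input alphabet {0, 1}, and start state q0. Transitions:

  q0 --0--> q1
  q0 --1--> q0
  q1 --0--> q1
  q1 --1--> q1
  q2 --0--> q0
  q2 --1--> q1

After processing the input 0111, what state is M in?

q0 → q1 → q1 → q1 → q1

q1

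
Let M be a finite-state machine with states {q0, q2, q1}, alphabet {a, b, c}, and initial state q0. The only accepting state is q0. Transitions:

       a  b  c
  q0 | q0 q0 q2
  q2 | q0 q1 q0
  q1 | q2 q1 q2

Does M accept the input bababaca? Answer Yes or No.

Yes

q0 → q0 → q0 → q0 → q0 → q0 → q0 → q2 → q0
End state q0 is accepting.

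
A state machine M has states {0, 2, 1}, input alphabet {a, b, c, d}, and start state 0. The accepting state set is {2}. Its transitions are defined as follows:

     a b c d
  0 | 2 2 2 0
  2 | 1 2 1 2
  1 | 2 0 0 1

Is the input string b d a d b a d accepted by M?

Trace: 0 -b-> 2 -d-> 2 -a-> 1 -d-> 1 -b-> 0 -a-> 2 -d-> 2
End state 2 is accepting.

Yes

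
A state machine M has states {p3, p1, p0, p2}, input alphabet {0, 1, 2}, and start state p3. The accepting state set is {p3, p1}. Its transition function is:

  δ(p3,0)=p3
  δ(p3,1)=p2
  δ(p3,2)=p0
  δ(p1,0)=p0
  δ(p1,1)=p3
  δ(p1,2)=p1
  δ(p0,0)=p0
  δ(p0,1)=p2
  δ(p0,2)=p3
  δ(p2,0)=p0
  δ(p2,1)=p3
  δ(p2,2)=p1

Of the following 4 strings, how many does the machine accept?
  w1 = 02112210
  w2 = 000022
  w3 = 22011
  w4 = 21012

w1: p3 → p3 → p0 → p2 → p3 → p0 → p3 → p2 → p0  → end p0, rejected
w2: p3 → p3 → p3 → p3 → p3 → p0 → p3  → end p3, accepted
w3: p3 → p0 → p3 → p3 → p2 → p3  → end p3, accepted
w4: p3 → p0 → p2 → p0 → p2 → p1  → end p1, accepted

3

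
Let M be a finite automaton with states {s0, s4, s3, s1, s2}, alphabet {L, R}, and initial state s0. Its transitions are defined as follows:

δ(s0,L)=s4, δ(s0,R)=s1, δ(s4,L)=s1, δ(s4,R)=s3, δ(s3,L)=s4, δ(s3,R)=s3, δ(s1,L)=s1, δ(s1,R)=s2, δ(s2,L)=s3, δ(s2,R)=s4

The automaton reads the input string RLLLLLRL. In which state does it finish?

Trace: s0 -R-> s1 -L-> s1 -L-> s1 -L-> s1 -L-> s1 -L-> s1 -R-> s2 -L-> s3

s3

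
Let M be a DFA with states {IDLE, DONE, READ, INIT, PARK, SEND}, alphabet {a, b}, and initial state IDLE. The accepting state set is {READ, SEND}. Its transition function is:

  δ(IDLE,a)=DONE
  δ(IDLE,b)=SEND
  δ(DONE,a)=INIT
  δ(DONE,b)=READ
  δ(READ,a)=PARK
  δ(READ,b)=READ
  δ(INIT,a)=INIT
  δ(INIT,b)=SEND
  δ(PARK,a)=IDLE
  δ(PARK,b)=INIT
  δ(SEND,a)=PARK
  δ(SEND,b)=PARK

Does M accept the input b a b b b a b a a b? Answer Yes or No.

Yes

IDLE → SEND → PARK → INIT → SEND → PARK → IDLE → SEND → PARK → IDLE → SEND
End state SEND is accepting.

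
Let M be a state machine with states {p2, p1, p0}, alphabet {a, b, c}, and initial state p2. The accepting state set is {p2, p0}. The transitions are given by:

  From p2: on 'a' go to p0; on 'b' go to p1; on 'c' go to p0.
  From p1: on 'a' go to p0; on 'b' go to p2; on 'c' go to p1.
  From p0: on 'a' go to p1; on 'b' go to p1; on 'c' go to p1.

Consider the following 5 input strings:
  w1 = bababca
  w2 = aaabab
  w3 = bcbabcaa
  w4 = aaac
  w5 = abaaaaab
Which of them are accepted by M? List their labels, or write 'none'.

w1:
  start at p2
  read 'b': p2 → p1
  read 'a': p1 → p0
  read 'b': p0 → p1
  read 'a': p1 → p0
  read 'b': p0 → p1
  read 'c': p1 → p1
  read 'a': p1 → p0
  end p0, accepted
w2:
  start at p2
  read 'a': p2 → p0
  read 'a': p0 → p1
  read 'a': p1 → p0
  read 'b': p0 → p1
  read 'a': p1 → p0
  read 'b': p0 → p1
  end p1, rejected
w3:
  start at p2
  read 'b': p2 → p1
  read 'c': p1 → p1
  read 'b': p1 → p2
  read 'a': p2 → p0
  read 'b': p0 → p1
  read 'c': p1 → p1
  read 'a': p1 → p0
  read 'a': p0 → p1
  end p1, rejected
w4:
  start at p2
  read 'a': p2 → p0
  read 'a': p0 → p1
  read 'a': p1 → p0
  read 'c': p0 → p1
  end p1, rejected
w5:
  start at p2
  read 'a': p2 → p0
  read 'b': p0 → p1
  read 'a': p1 → p0
  read 'a': p0 → p1
  read 'a': p1 → p0
  read 'a': p0 → p1
  read 'a': p1 → p0
  read 'b': p0 → p1
  end p1, rejected

w1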